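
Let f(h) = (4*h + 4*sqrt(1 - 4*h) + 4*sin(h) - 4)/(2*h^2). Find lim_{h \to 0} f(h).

Substitution gives 0/0; apply L'Hôpital's rule 2 times.
After differentiating numerator and denominator 2 times the quotient is (-4*sin(h) - 16/(1 - 4*h)^(3/2))/(4); at h = 0 this is -4.

-4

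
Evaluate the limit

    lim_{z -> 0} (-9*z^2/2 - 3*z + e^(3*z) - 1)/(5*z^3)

9/10

Direct substitution gives 0/0.
Apply L'Hôpital: lim (-9*z + 3*e^(3*z) - 3)/(15*z^2), still 0/0.
Apply L'Hôpital: lim (9*e^(3*z) - 9)/(30*z), still 0/0.
After 3 applications of L'Hôpital's rule the quotient is (27*e^(3*z))/(30); substituting z = 0 gives 9/10.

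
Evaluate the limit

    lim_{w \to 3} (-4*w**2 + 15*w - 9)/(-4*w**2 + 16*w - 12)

Since w = 3 makes numerator and denominator zero, (w - 3) divides both.
Cancelling it gives (3 - 4*w)/(4 - 4*w); now plug in w = 3 to get 9/8.

9/8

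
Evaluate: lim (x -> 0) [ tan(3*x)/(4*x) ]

3/4

Substitution gives 0/0.
Since tan(u)/u → 1 as u → 0, tan(3x)/(3x) → 1 and the limit is 3/4.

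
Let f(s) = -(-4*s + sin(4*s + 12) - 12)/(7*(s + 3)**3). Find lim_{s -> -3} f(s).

32/21

Direct substitution gives 0/0.
Apply L'Hôpital: lim (4*cos(4*s + 12) - 4)/(-21*(s + 3)^2), still 0/0.
Apply L'Hôpital: lim (-16*sin(4*s + 12))/(-42*s - 126), still 0/0.
After 3 applications of L'Hôpital's rule the quotient is (-64*cos(4*s + 12))/(-42); substituting s = -3 gives 32/21.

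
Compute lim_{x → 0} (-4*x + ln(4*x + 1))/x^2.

Direct substitution gives 0/0.
Apply L'Hôpital: lim (-4 + 4/(4*x + 1))/(2*x), still 0/0.
After 2 applications of L'Hôpital's rule the quotient is (-16/(4*x + 1)^2)/(2); substituting x = 0 gives -8.

-8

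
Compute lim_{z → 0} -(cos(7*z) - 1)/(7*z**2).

7/2

Direct substitution gives 0/0.
Apply L'Hôpital: lim (-7*sin(7*z))/(-14*z), still 0/0.
After 2 applications of L'Hôpital's rule the quotient is (-49*cos(7*z))/(-14); substituting z = 0 gives 7/2.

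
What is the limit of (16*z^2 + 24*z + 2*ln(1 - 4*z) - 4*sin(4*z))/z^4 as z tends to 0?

Substitution gives 0/0; apply L'Hôpital's rule 4 times.
After differentiating numerator and denominator 4 times the quotient is (-1024*sin(4*z) - 3072/(4*z - 1)^4)/(24); at z = 0 this is -128.

-128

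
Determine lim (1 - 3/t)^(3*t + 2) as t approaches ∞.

e^(-9)

Let L be the limit and take ln: ln L = lim (3t + 2)·ln(1 - 3/t) = lim (3t + 2)·(-3/t + O(1/t²)) = -9.
Hence L = e^(-9).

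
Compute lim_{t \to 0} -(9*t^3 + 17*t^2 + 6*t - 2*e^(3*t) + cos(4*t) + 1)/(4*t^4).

-47/48

Substitution gives 0/0; apply L'Hôpital's rule 4 times.
After differentiating numerator and denominator 4 times the quotient is (-162*e^(3*t) + 256*cos(4*t))/(-96); at t = 0 this is -47/48.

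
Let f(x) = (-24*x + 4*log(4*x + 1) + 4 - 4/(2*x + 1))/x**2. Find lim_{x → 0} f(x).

Substitution gives 0/0; apply L'Hôpital's rule 2 times.
After differentiating numerator and denominator 2 times the quotient is (-64/(4*x + 1)^2 - 32/(2*x + 1)^3)/(2); at x = 0 this is -48.

-48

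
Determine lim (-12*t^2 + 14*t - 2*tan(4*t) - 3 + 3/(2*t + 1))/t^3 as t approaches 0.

-200/3

Substitution gives 0/0 (the numerator vanishes to order 3).
Expand each term to order t^3: the coefficient of t^3 in -2·tan(4t) is -128/3 and in 3·1/(1 + 2t) is -24.
Lower-order terms cancel with the polynomial part, so the numerator is (-200/3)·t^3 + o(t^3), and the limit is (-200/3)/(1) = -200/3.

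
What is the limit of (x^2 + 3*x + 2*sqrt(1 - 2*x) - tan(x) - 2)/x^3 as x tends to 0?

-4/3

Substitution gives 0/0; apply L'Hôpital's rule 3 times.
After differentiating numerator and denominator 3 times the quotient is (4/cos(x)^2 - 6/cos(x)^4 - 6/(1 - 2*x)^(5/2))/(6); at x = 0 this is -4/3.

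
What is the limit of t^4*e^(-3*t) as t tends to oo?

Write as t^4/e^{3t}, an ∞/∞ form.
Exponential growth dominates any polynomial, so repeated L'Hôpital (or the standard result) gives 0.

0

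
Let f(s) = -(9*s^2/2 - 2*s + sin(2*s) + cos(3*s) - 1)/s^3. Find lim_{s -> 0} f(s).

Substitution gives 0/0; apply L'Hôpital's rule 3 times.
After differentiating numerator and denominator 3 times the quotient is (27*sin(3*s) - 8*cos(2*s))/(-6); at s = 0 this is 4/3.

4/3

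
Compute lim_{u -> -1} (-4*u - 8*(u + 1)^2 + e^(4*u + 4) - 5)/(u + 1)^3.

Direct substitution gives 0/0.
Apply L'Hôpital: lim (-16*u + 4*e^(4*u + 4) - 20)/(3*(u + 1)^2), still 0/0.
Apply L'Hôpital: lim (16*e^(4*u + 4) - 16)/(6*u + 6), still 0/0.
After 3 applications of L'Hôpital's rule the quotient is (64*e^(4*u + 4))/(6); substituting u = -1 gives 32/3.

32/3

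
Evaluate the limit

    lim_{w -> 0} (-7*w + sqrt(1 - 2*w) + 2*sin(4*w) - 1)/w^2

-1/2

Substitution gives 0/0; apply L'Hôpital's rule 2 times.
After differentiating numerator and denominator 2 times the quotient is (-32*sin(4*w) - 1/(1 - 2*w)^(3/2))/(2); at w = 0 this is -1/2.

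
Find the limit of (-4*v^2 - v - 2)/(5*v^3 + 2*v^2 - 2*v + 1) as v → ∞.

0

The denominator has degree 3 and the numerator degree 2. Dividing numerator and denominator by v^3 sends every term to 0 except the leading denominator term, so the limit is 0.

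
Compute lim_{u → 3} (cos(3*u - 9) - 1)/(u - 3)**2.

Direct substitution gives 0/0.
Apply L'Hôpital: lim (-3*sin(3*u - 9))/(2*u - 6), still 0/0.
After 2 applications of L'Hôpital's rule the quotient is (-9*cos(3*u - 9))/(2); substituting u = 3 gives -9/2.

-9/2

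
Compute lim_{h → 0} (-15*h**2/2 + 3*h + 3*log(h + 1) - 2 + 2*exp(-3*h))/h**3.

Substitution gives 0/0 (the numerator vanishes to order 3).
Expand each term to order h^3: the coefficient of h^3 in 2·e^(-3h) is -9 and in 3·ln(1 + h) is 1.
Lower-order terms cancel with the polynomial part, so the numerator is (-8)·h^3 + o(h^3), and the limit is (-8)/(1) = -8.

-8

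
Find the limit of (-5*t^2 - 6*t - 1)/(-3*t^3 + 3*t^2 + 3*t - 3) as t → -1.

Since t = -1 makes numerator and denominator zero, (t + 1) divides both.
Cancelling it gives (-5*t - 1)/(-3*t^2 + 6*t - 3); now plug in t = -1 to get -1/3.

-1/3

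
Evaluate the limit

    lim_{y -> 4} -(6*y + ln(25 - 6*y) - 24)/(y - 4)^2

18

Direct substitution gives 0/0.
Apply L'Hôpital: lim (6 - 6/(25 - 6*y))/(8 - 2*y), still 0/0.
After 2 applications of L'Hôpital's rule the quotient is (-36/(25 - 6*y)^2)/(-2); substituting y = 4 gives 18.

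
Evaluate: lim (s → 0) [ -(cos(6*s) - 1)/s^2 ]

18

Direct substitution gives 0/0.
Apply L'Hôpital: lim (-6*sin(6*s))/(-2*s), still 0/0.
After 2 applications of L'Hôpital's rule the quotient is (-36*cos(6*s))/(-2); substituting s = 0 gives 18.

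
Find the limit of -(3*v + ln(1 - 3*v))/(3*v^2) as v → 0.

3/2

Direct substitution gives 0/0.
Apply L'Hôpital: lim (3 - 3/(1 - 3*v))/(-6*v), still 0/0.
After 2 applications of L'Hôpital's rule the quotient is (-9/(1 - 3*v)^2)/(-6); substituting v = 0 gives 3/2.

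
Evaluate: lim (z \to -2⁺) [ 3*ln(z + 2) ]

-∞

As z → -2⁺, z + 2 → 0⁺ and ln(z + 2) → −∞.
Multiplying by 3 gives -∞.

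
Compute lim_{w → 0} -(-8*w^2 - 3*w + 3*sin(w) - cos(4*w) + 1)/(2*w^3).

Substitution gives 0/0; apply L'Hôpital's rule 3 times.
After differentiating numerator and denominator 3 times the quotient is (-64*sin(4*w) - 3*cos(w))/(-12); at w = 0 this is 1/4.

1/4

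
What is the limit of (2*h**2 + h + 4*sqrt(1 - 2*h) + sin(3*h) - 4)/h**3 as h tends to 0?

-13/2

Substitution gives 0/0 (the numerator vanishes to order 3).
Expand each term to order h^3: the coefficient of h^3 in sin(3h) is -9/2 and in 4·√(1 - 2h) is -2.
Lower-order terms cancel with the polynomial part, so the numerator is (-13/2)·h^3 + o(h^3), and the limit is (-13/2)/(1) = -13/2.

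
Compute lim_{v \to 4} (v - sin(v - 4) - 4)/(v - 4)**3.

1/6

Direct substitution gives 0/0.
Apply L'Hôpital: lim (1 - cos(v - 4))/(3*(v - 4)^2), still 0/0.
Apply L'Hôpital: lim (sin(v - 4))/(6*v - 24), still 0/0.
After 3 applications of L'Hôpital's rule the quotient is (cos(v - 4))/(6); substituting v = 4 gives 1/6.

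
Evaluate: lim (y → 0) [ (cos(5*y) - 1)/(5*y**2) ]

Direct substitution gives 0/0.
Apply L'Hôpital: lim (-5*sin(5*y))/(10*y), still 0/0.
After 2 applications of L'Hôpital's rule the quotient is (-25*cos(5*y))/(10); substituting y = 0 gives -5/2.

-5/2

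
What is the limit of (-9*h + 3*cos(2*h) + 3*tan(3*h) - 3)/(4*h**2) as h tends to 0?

Substitution gives 0/0 (the numerator vanishes to order 2).
Expand each term to order h^2: the coefficient of h^2 in 3·cos(2h) is -6 and in 3·tan(3h) is 0.
Lower-order terms cancel with the polynomial part, so the numerator is (-6)·h^2 + o(h^2), and the limit is (-6)/(4) = -3/2.

-3/2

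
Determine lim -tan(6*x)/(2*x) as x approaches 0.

Substitution gives 0/0.
Since tan(u)/u → 1 as u → 0, tan(6x)/(6x) → 1 and the limit is 6/(-2) = -3.

-3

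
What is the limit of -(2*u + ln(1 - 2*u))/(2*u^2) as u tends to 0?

1

Direct substitution gives 0/0.
Apply L'Hôpital: lim (2 - 2/(1 - 2*u))/(-4*u), still 0/0.
After 2 applications of L'Hôpital's rule the quotient is (-4/(1 - 2*u)^2)/(-4); substituting u = 0 gives 1.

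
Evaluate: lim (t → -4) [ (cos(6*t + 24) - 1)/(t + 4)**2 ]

Direct substitution gives 0/0.
Apply L'Hôpital: lim (-6*sin(6*t + 24))/(2*t + 8), still 0/0.
After 2 applications of L'Hôpital's rule the quotient is (-36*cos(6*t + 24))/(2); substituting t = -4 gives -18.

-18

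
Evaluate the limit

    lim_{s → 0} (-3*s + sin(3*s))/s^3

-9/2

Direct substitution gives 0/0.
Apply L'Hôpital: lim (3*cos(3*s) - 3)/(3*s^2), still 0/0.
Apply L'Hôpital: lim (-9*sin(3*s))/(6*s), still 0/0.
After 3 applications of L'Hôpital's rule the quotient is (-27*cos(3*s))/(6); substituting s = 0 gives -9/2.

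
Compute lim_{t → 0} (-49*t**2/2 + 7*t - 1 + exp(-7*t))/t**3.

Direct substitution gives 0/0.
Apply L'Hôpital: lim (-49*t + 7 - 7*e^(-7*t))/(3*t^2), still 0/0.
Apply L'Hôpital: lim (-49 + 49*e^(-7*t))/(6*t), still 0/0.
After 3 applications of L'Hôpital's rule the quotient is (-343*e^(-7*t))/(6); substituting t = 0 gives -343/6.

-343/6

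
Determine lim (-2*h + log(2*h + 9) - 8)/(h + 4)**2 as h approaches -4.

Direct substitution gives 0/0.
Apply L'Hôpital: lim (-2 + 2/(2*h + 9))/(2*h + 8), still 0/0.
After 2 applications of L'Hôpital's rule the quotient is (-4/(2*h + 9)^2)/(2); substituting h = -4 gives -2.

-2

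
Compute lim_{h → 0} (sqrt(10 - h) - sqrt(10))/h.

-√(10)/20

A 0/0 form; rationalise with √(10 - h) + √10. This collapses the numerator to -h, leaving -1/(√(10 - h) + √10) → -1/(2√10) = -√(10)/20.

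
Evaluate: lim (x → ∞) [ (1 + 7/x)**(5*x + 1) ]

e^(35)

Let L be the limit and take ln: ln L = lim (5x + 1)·ln(1 + 7/x) = lim (5x + 1)·(7/x + O(1/x²)) = 35.
Hence L = e^(35).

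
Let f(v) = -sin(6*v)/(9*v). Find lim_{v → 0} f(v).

Substitution gives 0/0.
Write it as (6/(-9))·sin(6v)/(6v); since sin(u)/u → 1, the limit is -2/3.

-2/3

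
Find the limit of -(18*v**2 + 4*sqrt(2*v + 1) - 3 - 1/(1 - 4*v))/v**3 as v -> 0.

62

Substitution gives 0/0; apply L'Hôpital's rule 3 times.
After differentiating numerator and denominator 3 times the quotient is (-384/(4*v - 1)^4 + 12/(2*v + 1)^(5/2))/(-6); at v = 0 this is 62.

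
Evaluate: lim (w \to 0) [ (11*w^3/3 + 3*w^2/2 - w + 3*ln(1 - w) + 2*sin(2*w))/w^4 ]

Substitution gives 0/0; apply L'Hôpital's rule 4 times.
After differentiating numerator and denominator 4 times the quotient is (32*sin(2*w) - 18/(w - 1)^4)/(24); at w = 0 this is -3/4.

-3/4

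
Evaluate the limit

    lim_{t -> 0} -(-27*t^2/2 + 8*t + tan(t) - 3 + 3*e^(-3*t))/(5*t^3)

Substitution gives 0/0; apply L'Hôpital's rule 3 times.
After differentiating numerator and denominator 3 times the quotient is (((6*tan(t)^2 + 2)*e^(3*t)/cos(t)^2 - 81)*e^(-3*t))/(-30); at t = 0 this is 79/30.

79/30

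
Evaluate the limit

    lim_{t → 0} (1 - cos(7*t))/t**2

Substitution gives 0/0.
Use (1 − cos u)/u² → 1/2 with u = 7t: the limit is 7²/(2·1) = 49/2.

49/2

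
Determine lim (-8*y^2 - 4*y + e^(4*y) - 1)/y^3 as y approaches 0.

32/3

Direct substitution gives 0/0.
Apply L'Hôpital: lim (-16*y + 4*e^(4*y) - 4)/(3*y^2), still 0/0.
Apply L'Hôpital: lim (16*e^(4*y) - 16)/(6*y), still 0/0.
After 3 applications of L'Hôpital's rule the quotient is (64*e^(4*y))/(6); substituting y = 0 gives 32/3.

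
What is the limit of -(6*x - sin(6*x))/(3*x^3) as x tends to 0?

Direct substitution gives 0/0.
Apply L'Hôpital: lim (6 - 6*cos(6*x))/(-9*x^2), still 0/0.
Apply L'Hôpital: lim (36*sin(6*x))/(-18*x), still 0/0.
After 3 applications of L'Hôpital's rule the quotient is (216*cos(6*x))/(-18); substituting x = 0 gives -12.

-12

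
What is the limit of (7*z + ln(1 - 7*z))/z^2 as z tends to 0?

-49/2

Direct substitution gives 0/0.
Apply L'Hôpital: lim (7 - 7/(1 - 7*z))/(2*z), still 0/0.
After 2 applications of L'Hôpital's rule the quotient is (-49/(1 - 7*z)^2)/(2); substituting z = 0 gives -49/2.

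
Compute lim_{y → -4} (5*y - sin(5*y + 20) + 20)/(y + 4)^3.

Direct substitution gives 0/0.
Apply L'Hôpital: lim (5 - 5*cos(5*y + 20))/(3*(y + 4)^2), still 0/0.
Apply L'Hôpital: lim (25*sin(5*y + 20))/(6*y + 24), still 0/0.
After 3 applications of L'Hôpital's rule the quotient is (125*cos(5*y + 20))/(6); substituting y = -4 gives 125/6.

125/6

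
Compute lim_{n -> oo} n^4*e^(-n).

0

Write as n^4/e^{1n}, an ∞/∞ form.
Exponential growth dominates any polynomial, so repeated L'Hôpital (or the standard result) gives 0.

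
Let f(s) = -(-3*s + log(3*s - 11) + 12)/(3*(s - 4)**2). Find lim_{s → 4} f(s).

Direct substitution gives 0/0.
Apply L'Hôpital: lim (-3 + 3/(3*s - 11))/(24 - 6*s), still 0/0.
After 2 applications of L'Hôpital's rule the quotient is (-9/(3*s - 11)^2)/(-6); substituting s = 4 gives 3/2.

3/2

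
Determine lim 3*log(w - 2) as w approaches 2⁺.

As w → 2⁺, w - 2 → 0⁺ and ln(w - 2) → −∞.
Multiplying by 3 gives -∞.

-∞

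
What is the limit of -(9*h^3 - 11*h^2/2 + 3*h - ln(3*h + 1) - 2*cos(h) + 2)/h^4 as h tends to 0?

-121/6

Substitution gives 0/0; apply L'Hôpital's rule 4 times.
After differentiating numerator and denominator 4 times the quotient is (-2*cos(h) + 486/(3*h + 1)^4)/(-24); at h = 0 this is -121/6.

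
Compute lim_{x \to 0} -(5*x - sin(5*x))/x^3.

-125/6

Direct substitution gives 0/0.
Apply L'Hôpital: lim (5 - 5*cos(5*x))/(-3*x^2), still 0/0.
Apply L'Hôpital: lim (25*sin(5*x))/(-6*x), still 0/0.
After 3 applications of L'Hôpital's rule the quotient is (125*cos(5*x))/(-6); substituting x = 0 gives -125/6.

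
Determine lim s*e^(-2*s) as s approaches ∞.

0

Write as s^1/e^{2s}, an ∞/∞ form.
Exponential growth dominates any polynomial, so repeated L'Hôpital (or the standard result) gives 0.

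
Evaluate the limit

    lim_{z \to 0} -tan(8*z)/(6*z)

-4/3

Substitution gives 0/0.
Since tan(u)/u → 1 as u → 0, tan(8z)/(8z) → 1 and the limit is 8/(-6) = -4/3.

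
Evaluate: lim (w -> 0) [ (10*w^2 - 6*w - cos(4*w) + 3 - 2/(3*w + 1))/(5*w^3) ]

54/5

Substitution gives 0/0; apply L'Hôpital's rule 3 times.
After differentiating numerator and denominator 3 times the quotient is (-64*sin(4*w) + 324/(3*w + 1)^4)/(30); at w = 0 this is 54/5.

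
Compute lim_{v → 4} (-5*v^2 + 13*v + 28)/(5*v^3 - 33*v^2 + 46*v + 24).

At v = 4 both the top and bottom vanish — a removable singularity. Factoring out (v - 4) from each leaves (-5*v - 7)/(5*v^2 - 13*v - 6), which at v = 4 equals -27/22.

-27/22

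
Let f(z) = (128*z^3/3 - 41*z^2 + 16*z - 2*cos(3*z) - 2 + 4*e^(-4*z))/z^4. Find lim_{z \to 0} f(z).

Substitution gives 0/0 (the numerator vanishes to order 4).
Expand each term to order z^4: the coefficient of z^4 in 4·e^(-4z) is 128/3 and in -2·cos(3z) is -27/4.
Lower-order terms cancel with the polynomial part, so the numerator is (431/12)·z^4 + o(z^4), and the limit is (431/12)/(1) = 431/12.

431/12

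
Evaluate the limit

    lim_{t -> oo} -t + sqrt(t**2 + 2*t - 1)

1

This has the form ∞ − ∞. Multiply and divide by the conjugate √(t^2 + 2*t - 1) + t.
That gives (2t - 1) / (√(t^2 + 2*t - 1) + t).
Divide numerator and denominator by t: the limit is 2/(2·1) = 1.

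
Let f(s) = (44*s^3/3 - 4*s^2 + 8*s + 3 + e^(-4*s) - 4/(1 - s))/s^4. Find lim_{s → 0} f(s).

20/3

Substitution gives 0/0 (the numerator vanishes to order 4).
Expand each term to order s^4: the coefficient of s^4 in -4·1/(1 - s) is -4 and in e^(-4s) is 32/3.
Lower-order terms cancel with the polynomial part, so the numerator is (20/3)·s^4 + o(s^4), and the limit is (20/3)/(1) = 20/3.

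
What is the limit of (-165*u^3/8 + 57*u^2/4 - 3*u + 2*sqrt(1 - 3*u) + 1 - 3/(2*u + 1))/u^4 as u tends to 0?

-3477/64

Substitution gives 0/0 (the numerator vanishes to order 4).
Expand each term to order u^4: the coefficient of u^4 in -3·1/(1 + 2u) is -48 and in 2·√(1 - 3u) is -405/64.
Lower-order terms cancel with the polynomial part, so the numerator is (-3477/64)·u^4 + o(u^4), and the limit is (-3477/64)/(1) = -3477/64.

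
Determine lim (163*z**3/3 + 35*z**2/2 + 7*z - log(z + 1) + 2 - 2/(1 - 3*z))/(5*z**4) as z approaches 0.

Substitution gives 0/0; apply L'Hôpital's rule 4 times.
After differentiating numerator and denominator 4 times the quotient is (3888/(3*z - 1)^5 + 6/(z + 1)^4)/(120); at z = 0 this is -647/20.

-647/20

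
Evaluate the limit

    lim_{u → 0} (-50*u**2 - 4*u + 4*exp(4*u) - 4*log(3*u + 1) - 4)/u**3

Substitution gives 0/0; apply L'Hôpital's rule 3 times.
After differentiating numerator and denominator 3 times the quotient is (256*e^(4*u) - 216/(3*u + 1)^3)/(6); at u = 0 this is 20/3.

20/3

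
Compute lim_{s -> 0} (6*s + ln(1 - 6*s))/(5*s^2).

Direct substitution gives 0/0.
Apply L'Hôpital: lim (6 - 6/(1 - 6*s))/(10*s), still 0/0.
After 2 applications of L'Hôpital's rule the quotient is (-36/(1 - 6*s)^2)/(10); substituting s = 0 gives -18/5.

-18/5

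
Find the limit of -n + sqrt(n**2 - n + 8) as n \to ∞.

This has the form ∞ − ∞. Multiply and divide by the conjugate √(n^2 - n + 8) + n.
That gives (-n + 8) / (√(n^2 - n + 8) + n).
Divide numerator and denominator by n: the limit is -1/(2·1) = -1/2.

-1/2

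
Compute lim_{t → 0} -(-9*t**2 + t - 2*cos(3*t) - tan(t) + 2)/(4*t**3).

Substitution gives 0/0; apply L'Hôpital's rule 3 times.
After differentiating numerator and denominator 3 times the quotient is (-54*sin(3*t) - 6*tan(t)^4 - 8*tan(t)^2 - 2)/(-24); at t = 0 this is 1/12.

1/12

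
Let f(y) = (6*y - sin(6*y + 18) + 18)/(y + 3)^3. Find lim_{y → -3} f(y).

Direct substitution gives 0/0.
Apply L'Hôpital: lim (6 - 6*cos(6*y + 18))/(3*(y + 3)^2), still 0/0.
Apply L'Hôpital: lim (36*sin(6*y + 18))/(6*y + 18), still 0/0.
After 3 applications of L'Hôpital's rule the quotient is (216*cos(6*y + 18))/(6); substituting y = -3 gives 36.

36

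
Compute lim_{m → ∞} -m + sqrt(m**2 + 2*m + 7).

1

An ∞ − ∞ form. Rationalising with the conjugate, the difference becomes (2m + 7) / (√(m^2 + 2*m + 7) + m).
For large m the denominator behaves like 2·m, so the quotient tends to 2/2 = 1.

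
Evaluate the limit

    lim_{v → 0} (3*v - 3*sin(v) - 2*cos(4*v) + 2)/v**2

Substitution gives 0/0; apply L'Hôpital's rule 2 times.
After differentiating numerator and denominator 2 times the quotient is (3*sin(v) + 32*cos(4*v))/(2); at v = 0 this is 16.

16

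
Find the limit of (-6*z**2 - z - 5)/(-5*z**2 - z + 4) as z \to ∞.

6/5

Numerator and denominator both have degree 2.
Dividing every term by z^2, all lower-order terms vanish and the limit is the ratio of leading coefficients, -6/(-5) = 6/5.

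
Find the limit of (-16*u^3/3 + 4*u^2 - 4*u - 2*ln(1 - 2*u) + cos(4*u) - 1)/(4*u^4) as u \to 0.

Substitution gives 0/0; apply L'Hôpital's rule 4 times.
After differentiating numerator and denominator 4 times the quotient is (256*cos(4*u) + 192/(2*u - 1)^4)/(96); at u = 0 this is 14/3.

14/3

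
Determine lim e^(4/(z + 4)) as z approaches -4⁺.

As z → -4⁺, 4/(z + 4) → +∞, so e^(4/(z + 4)) → ∞.

∞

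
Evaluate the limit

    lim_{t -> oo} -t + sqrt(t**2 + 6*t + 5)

3

An ∞ − ∞ form. Rationalising with the conjugate, the difference becomes (6t + 5) / (√(t^2 + 6*t + 5) + t).
For large t the denominator behaves like 2·t, so the quotient tends to 6/2 = 3.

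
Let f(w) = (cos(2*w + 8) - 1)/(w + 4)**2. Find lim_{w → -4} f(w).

-2

Direct substitution gives 0/0.
Apply L'Hôpital: lim (-2*sin(2*w + 8))/(2*w + 8), still 0/0.
After 2 applications of L'Hôpital's rule the quotient is (-4*cos(2*w + 8))/(2); substituting w = -4 gives -2.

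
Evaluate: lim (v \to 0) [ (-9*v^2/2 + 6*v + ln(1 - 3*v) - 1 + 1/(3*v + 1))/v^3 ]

Substitution gives 0/0; apply L'Hôpital's rule 3 times.
After differentiating numerator and denominator 3 times the quotient is (-162/(3*v + 1)^4 + 54/(3*v - 1)^3)/(6); at v = 0 this is -36.

-36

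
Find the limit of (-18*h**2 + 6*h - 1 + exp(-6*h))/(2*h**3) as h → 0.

Direct substitution gives 0/0.
Apply L'Hôpital: lim (-36*h + 6 - 6*e^(-6*h))/(6*h^2), still 0/0.
Apply L'Hôpital: lim (-36 + 36*e^(-6*h))/(12*h), still 0/0.
After 3 applications of L'Hôpital's rule the quotient is (-216*e^(-6*h))/(12); substituting h = 0 gives -18.

-18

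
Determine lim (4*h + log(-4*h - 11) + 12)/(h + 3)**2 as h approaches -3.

-8

Direct substitution gives 0/0.
Apply L'Hôpital: lim (4 - 4/(-4*h - 11))/(2*h + 6), still 0/0.
After 2 applications of L'Hôpital's rule the quotient is (-16/(-4*h - 11)^2)/(2); substituting h = -3 gives -8.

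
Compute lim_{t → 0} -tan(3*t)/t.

-3

Substitution gives 0/0.
Since tan(u)/u → 1 as u → 0, tan(3t)/(3t) → 1 and the limit is 3/(-1) = -3.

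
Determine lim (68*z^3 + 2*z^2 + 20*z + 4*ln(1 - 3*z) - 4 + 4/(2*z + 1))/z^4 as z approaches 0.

Substitution gives 0/0; apply L'Hôpital's rule 4 times.
After differentiating numerator and denominator 4 times the quotient is (-1944/(3*z - 1)^4 + 1536/(2*z + 1)^5)/(24); at z = 0 this is -17.

-17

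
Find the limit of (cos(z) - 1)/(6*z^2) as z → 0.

-1/12

Direct substitution gives 0/0.
Apply L'Hôpital: lim (-sin(z))/(12*z), still 0/0.
After 2 applications of L'Hôpital's rule the quotient is (-cos(z))/(12); substituting z = 0 gives -1/12.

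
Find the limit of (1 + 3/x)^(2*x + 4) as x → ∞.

e^(6)

The base → 1 and the exponent → ∞: a 1^∞ form.
Take logarithms: (2x + 4)·ln(1 + 3/x). Since ln(1+u) ~ u for small u, this behaves like (2x)·(3/x) → 6.
So the limit is e^(6).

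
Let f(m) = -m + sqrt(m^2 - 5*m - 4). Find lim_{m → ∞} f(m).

-5/2

An ∞ − ∞ form. Rationalising with the conjugate, the difference becomes (-5m - 4) / (√(m^2 - 5*m - 4) + m).
For large m the denominator behaves like 2·m, so the quotient tends to -5/2 = -5/2.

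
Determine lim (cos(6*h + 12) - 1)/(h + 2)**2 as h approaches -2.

Direct substitution gives 0/0.
Apply L'Hôpital: lim (-6*sin(6*h + 12))/(2*h + 4), still 0/0.
After 2 applications of L'Hôpital's rule the quotient is (-36*cos(6*h + 12))/(2); substituting h = -2 gives -18.

-18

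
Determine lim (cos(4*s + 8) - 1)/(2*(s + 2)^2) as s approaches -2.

-4

Direct substitution gives 0/0.
Apply L'Hôpital: lim (-4*sin(4*s + 8))/(4*s + 8), still 0/0.
After 2 applications of L'Hôpital's rule the quotient is (-16*cos(4*s + 8))/(4); substituting s = -2 gives -4.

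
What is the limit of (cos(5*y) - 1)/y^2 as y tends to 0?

-25/2

Direct substitution gives 0/0.
Apply L'Hôpital: lim (-5*sin(5*y))/(2*y), still 0/0.
After 2 applications of L'Hôpital's rule the quotient is (-25*cos(5*y))/(2); substituting y = 0 gives -25/2.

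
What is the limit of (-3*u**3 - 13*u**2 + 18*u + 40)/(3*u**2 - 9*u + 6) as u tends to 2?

-70/3

Direct substitution gives 0/0, so factor. Both numerator and denominator have (u - 2) as a factor.
After cancelling, the expression reduces to (-3*u^2 - 19*u - 20)/(3*u - 3).
Substituting u = 2 gives -70/3.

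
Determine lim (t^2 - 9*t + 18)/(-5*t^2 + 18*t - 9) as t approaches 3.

Direct substitution gives 0/0, so factor. Both numerator and denominator have (t - 3) as a factor.
After cancelling, the expression reduces to (t - 6)/(3 - 5*t).
Substituting t = 3 gives 1/4.

1/4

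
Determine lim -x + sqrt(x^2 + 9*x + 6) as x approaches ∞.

9/2

An ∞ − ∞ form. Rationalising with the conjugate, the difference becomes (9x + 6) / (√(x^2 + 9*x + 6) + x).
For large x the denominator behaves like 2·x, so the quotient tends to 9/2 = 9/2.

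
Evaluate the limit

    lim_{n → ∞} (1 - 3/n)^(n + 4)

Let L be the limit and take ln: ln L = lim (n + 4)·ln(1 - 3/n) = lim (n + 4)·(-3/n + O(1/n²)) = -3.
Hence L = e^(-3).

e^(-3)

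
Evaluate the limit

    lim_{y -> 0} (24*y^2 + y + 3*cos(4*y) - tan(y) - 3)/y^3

-1/3

Substitution gives 0/0; apply L'Hôpital's rule 3 times.
After differentiating numerator and denominator 3 times the quotient is (192*sin(4*y) - 6*tan(y)^4 - 8*tan(y)^2 - 2)/(6); at y = 0 this is -1/3.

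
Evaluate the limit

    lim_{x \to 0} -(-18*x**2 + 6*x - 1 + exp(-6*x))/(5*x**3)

36/5

Direct substitution gives 0/0.
Apply L'Hôpital: lim (-36*x + 6 - 6*e^(-6*x))/(-15*x^2), still 0/0.
Apply L'Hôpital: lim (-36 + 36*e^(-6*x))/(-30*x), still 0/0.
After 3 applications of L'Hôpital's rule the quotient is (-216*e^(-6*x))/(-30); substituting x = 0 gives 36/5.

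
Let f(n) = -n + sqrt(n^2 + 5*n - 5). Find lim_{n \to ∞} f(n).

This has the form ∞ − ∞. Multiply and divide by the conjugate √(n^2 + 5*n - 5) + n.
That gives (5n - 5) / (√(n^2 + 5*n - 5) + n).
Divide numerator and denominator by n: the limit is 5/(2·1) = 5/2.

5/2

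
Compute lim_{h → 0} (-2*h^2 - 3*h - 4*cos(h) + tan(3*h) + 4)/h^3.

9

Substitution gives 0/0 (the numerator vanishes to order 3).
Expand each term to order h^3: the coefficient of h^3 in tan(3h) is 9 and in -4·cos(h) is 0.
Lower-order terms cancel with the polynomial part, so the numerator is (9)·h^3 + o(h^3), and the limit is (9)/(1) = 9.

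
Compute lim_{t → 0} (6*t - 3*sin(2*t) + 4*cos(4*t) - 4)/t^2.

-32

Substitution gives 0/0 (the numerator vanishes to order 2).
Expand each term to order t^2: the coefficient of t^2 in -3·sin(2t) is 0 and in 4·cos(4t) is -32.
Lower-order terms cancel with the polynomial part, so the numerator is (-32)·t^2 + o(t^2), and the limit is (-32)/(1) = -32.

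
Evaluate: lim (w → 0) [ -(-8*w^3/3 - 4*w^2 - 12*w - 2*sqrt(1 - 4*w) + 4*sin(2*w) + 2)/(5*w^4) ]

-4

Substitution gives 0/0 (the numerator vanishes to order 4).
Expand each term to order w^4: the coefficient of w^4 in -2·√(1 - 4w) is 20 and in 4·sin(2w) is 0.
Lower-order terms cancel with the polynomial part, so the numerator is (20)·w^4 + o(w^4), and the limit is (20)/(-5) = -4.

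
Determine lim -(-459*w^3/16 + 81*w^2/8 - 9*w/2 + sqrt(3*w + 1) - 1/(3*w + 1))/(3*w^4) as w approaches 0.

Substitution gives 0/0; apply L'Hôpital's rule 4 times.
After differentiating numerator and denominator 4 times the quotient is (-1944/(3*w + 1)^5 - 1215/(16*(3*w + 1)^(7/2)))/(-72); at w = 0 this is 3591/128.

3591/128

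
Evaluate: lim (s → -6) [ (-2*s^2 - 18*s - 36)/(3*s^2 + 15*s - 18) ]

-2/7

Direct substitution gives 0/0, so factor. Both numerator and denominator have (s + 6) as a factor.
After cancelling, the expression reduces to (-2*s - 6)/(3*s - 3).
Substituting s = -6 gives -2/7.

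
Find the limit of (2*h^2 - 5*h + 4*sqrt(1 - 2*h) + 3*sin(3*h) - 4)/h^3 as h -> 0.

Substitution gives 0/0; apply L'Hôpital's rule 3 times.
After differentiating numerator and denominator 3 times the quotient is (-81*cos(3*h) - 12/(1 - 2*h)^(5/2))/(6); at h = 0 this is -31/2.

-31/2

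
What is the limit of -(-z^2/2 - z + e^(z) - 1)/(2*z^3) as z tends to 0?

Direct substitution gives 0/0.
Apply L'Hôpital: lim (-z + e^(z) - 1)/(-6*z^2), still 0/0.
Apply L'Hôpital: lim (e^(z) - 1)/(-12*z), still 0/0.
After 3 applications of L'Hôpital's rule the quotient is (e^(z))/(-12); substituting z = 0 gives -1/12.

-1/12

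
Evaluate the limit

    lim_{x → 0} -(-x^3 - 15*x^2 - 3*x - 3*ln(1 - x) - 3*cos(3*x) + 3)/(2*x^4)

75/16

Substitution gives 0/0 (the numerator vanishes to order 4).
Expand each term to order x^4: the coefficient of x^4 in -3·ln(1 - x) is 3/4 and in -3·cos(3x) is -81/8.
Lower-order terms cancel with the polynomial part, so the numerator is (-75/8)·x^4 + o(x^4), and the limit is (-75/8)/(-2) = 75/16.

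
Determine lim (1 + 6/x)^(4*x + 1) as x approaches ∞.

Write it as [(1 + 6/x)^x]^(4) · (1 + 6/x)^(1). The bracketed term tends to e^(6) and the second factor to 1, so the limit is e^(24).

e^(24)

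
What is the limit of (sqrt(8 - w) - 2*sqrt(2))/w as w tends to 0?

A 0/0 form; rationalise with √(8 - w) + √8. This collapses the numerator to -w, leaving -1/(√(8 - w) + √8) → -1/(2√8) = -√(2)/8.

-√(2)/8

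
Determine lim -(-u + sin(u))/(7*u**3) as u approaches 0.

1/42

Direct substitution gives 0/0.
Apply L'Hôpital: lim (cos(u) - 1)/(-21*u^2), still 0/0.
Apply L'Hôpital: lim (-sin(u))/(-42*u), still 0/0.
After 3 applications of L'Hôpital's rule the quotient is (-cos(u))/(-42); substituting u = 0 gives 1/42.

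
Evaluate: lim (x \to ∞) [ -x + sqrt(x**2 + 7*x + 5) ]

An ∞ − ∞ form. Rationalising with the conjugate, the difference becomes (7x + 5) / (√(x^2 + 7*x + 5) + x).
For large x the denominator behaves like 2·x, so the quotient tends to 7/2 = 7/2.

7/2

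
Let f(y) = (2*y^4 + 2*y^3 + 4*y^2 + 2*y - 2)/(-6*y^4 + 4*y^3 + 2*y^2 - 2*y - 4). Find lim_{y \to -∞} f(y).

-1/3

Numerator and denominator both have degree 4.
Dividing every term by y^4, all lower-order terms vanish and the limit is the ratio of leading coefficients, 2/(-6) = -1/3.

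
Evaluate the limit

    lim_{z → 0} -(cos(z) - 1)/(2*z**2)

1/4

Direct substitution gives 0/0.
Apply L'Hôpital: lim (-sin(z))/(-4*z), still 0/0.
After 2 applications of L'Hôpital's rule the quotient is (-cos(z))/(-4); substituting z = 0 gives 1/4.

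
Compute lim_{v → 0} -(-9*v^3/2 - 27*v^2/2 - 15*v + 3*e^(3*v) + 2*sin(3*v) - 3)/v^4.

-81/8

Substitution gives 0/0; apply L'Hôpital's rule 4 times.
After differentiating numerator and denominator 4 times the quotient is (243*e^(3*v) + 162*sin(3*v))/(-24); at v = 0 this is -81/8.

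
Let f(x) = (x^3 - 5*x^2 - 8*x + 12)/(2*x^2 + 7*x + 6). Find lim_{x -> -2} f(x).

Direct substitution gives 0/0, so factor. Both numerator and denominator have (x + 2) as a factor.
After cancelling, the expression reduces to (x^2 - 7*x + 6)/(2*x + 3).
Substituting x = -2 gives -24.

-24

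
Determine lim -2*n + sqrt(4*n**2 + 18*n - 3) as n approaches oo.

9/2

This has the form ∞ − ∞. Multiply and divide by the conjugate √(4*n^2 + 18*n - 3) + 2n.
That gives (18n - 3) / (√(4*n^2 + 18*n - 3) + 2n).
Divide numerator and denominator by n: the limit is 18/(2·2) = 9/2.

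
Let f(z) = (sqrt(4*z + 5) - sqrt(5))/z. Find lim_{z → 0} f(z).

2*√(5)/5

A 0/0 form; rationalise with √(5 + 4z) + √5. This collapses the numerator to 4z, leaving 4/(√(5 + 4z) + √5) → 4/(2√5) = 2*√(5)/5.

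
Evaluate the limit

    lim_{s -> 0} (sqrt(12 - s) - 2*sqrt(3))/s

Substitution gives 0/0. Multiply numerator and denominator by the conjugate √(12 - s) + √12.
The numerator becomes (12 - s) − 12 = -s, so the expression simplifies to -1/(√(12 - s) + √12).
Letting s → 0 gives -1/(2√12) = -√(3)/12.

-√(3)/12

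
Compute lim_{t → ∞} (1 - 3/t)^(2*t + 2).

Let L be the limit and take ln: ln L = lim (2t + 2)·ln(1 - 3/t) = lim (2t + 2)·(-3/t + O(1/t²)) = -6.
Hence L = e^(-6).

e^(-6)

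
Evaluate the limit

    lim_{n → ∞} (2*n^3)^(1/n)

Base → ∞ and exponent → 0: an ∞^0 form.
Take logs: (1/n)·ln(2·n^3) = (ln 2 + 3·ln n)/n → 0.
So the limit is e^0 = 1.

1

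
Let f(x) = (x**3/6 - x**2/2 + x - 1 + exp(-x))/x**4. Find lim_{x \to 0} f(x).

Direct substitution gives 0/0.
Apply L'Hôpital: lim (x^2/2 - x + 1 - e^(-x))/(4*x^3), still 0/0.
Apply L'Hôpital: lim (x - 1 + e^(-x))/(12*x^2), still 0/0.
Apply L'Hôpital: lim (1 - e^(-x))/(24*x), still 0/0.
After 4 applications of L'Hôpital's rule the quotient is (e^(-x))/(24); substituting x = 0 gives 1/24.

1/24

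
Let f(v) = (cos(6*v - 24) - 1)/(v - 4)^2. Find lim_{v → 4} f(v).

-18

Direct substitution gives 0/0.
Apply L'Hôpital: lim (-6*sin(6*v - 24))/(2*v - 8), still 0/0.
After 2 applications of L'Hôpital's rule the quotient is (-36*cos(6*v - 24))/(2); substituting v = 4 gives -18.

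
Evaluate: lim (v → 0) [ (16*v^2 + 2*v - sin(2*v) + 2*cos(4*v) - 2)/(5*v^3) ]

Substitution gives 0/0 (the numerator vanishes to order 3).
Expand each term to order v^3: the coefficient of v^3 in −sin(2v) is 4/3 and in 2·cos(4v) is 0.
Lower-order terms cancel with the polynomial part, so the numerator is (4/3)·v^3 + o(v^3), and the limit is (4/3)/(5) = 4/15.

4/15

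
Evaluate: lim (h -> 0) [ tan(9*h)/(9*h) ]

Substitution gives 0/0.
Since tan(u)/u → 1 as u → 0, tan(9h)/(9h) → 1 and the limit is 9/9 = 1.

1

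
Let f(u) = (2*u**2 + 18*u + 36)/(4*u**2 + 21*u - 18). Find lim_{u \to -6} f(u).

2/9

At u = -6 both the top and bottom vanish — a removable singularity. Factoring out (u + 6) from each leaves (2*u + 6)/(4*u - 3), which at u = -6 equals 2/9.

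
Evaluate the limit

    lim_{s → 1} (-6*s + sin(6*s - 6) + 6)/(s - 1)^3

Direct substitution gives 0/0.
Apply L'Hôpital: lim (6*cos(6*s - 6) - 6)/(3*(s - 1)^2), still 0/0.
Apply L'Hôpital: lim (-36*sin(6*s - 6))/(6*s - 6), still 0/0.
After 3 applications of L'Hôpital's rule the quotient is (-216*cos(6*s - 6))/(6); substituting s = 1 gives -36.

-36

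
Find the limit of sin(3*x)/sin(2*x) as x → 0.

3/2

Substitution gives 0/0.
Divide numerator and denominator by x: sin(3x)/x → 3 and sin(2x)/x → 2, so the limit is 1·3/2 = 3/2.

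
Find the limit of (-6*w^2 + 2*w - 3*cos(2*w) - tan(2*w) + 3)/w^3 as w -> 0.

-8/3

Substitution gives 0/0; apply L'Hôpital's rule 3 times.
After differentiating numerator and denominator 3 times the quotient is (-24*sin(2*w) - 48*tan(2*w)^4 - 64*tan(2*w)^2 - 16)/(6); at w = 0 this is -8/3.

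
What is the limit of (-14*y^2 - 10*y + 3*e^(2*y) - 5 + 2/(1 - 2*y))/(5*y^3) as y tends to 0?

Substitution gives 0/0; apply L'Hôpital's rule 3 times.
After differentiating numerator and denominator 3 times the quotient is (24*e^(2*y) + 96/(2*y - 1)^4)/(30); at y = 0 this is 4.

4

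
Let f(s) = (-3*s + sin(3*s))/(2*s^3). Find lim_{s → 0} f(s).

-9/4

Direct substitution gives 0/0.
Apply L'Hôpital: lim (3*cos(3*s) - 3)/(6*s^2), still 0/0.
Apply L'Hôpital: lim (-9*sin(3*s))/(12*s), still 0/0.
After 3 applications of L'Hôpital's rule the quotient is (-27*cos(3*s))/(12); substituting s = 0 gives -9/4.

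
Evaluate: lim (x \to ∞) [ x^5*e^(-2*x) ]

Write as x^5/e^{2x}, an ∞/∞ form.
Exponential growth dominates any polynomial, so repeated L'Hôpital (or the standard result) gives 0.

0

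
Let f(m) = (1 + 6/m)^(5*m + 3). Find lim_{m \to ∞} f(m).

Write it as [(1 + 6/m)^m]^(5) · (1 + 6/m)^(3). The bracketed term tends to e^(6) and the second factor to 1, so the limit is e^(30).

e^(30)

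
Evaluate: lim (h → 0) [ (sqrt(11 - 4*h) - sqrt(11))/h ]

-2*√(11)/11

Substitution gives 0/0. Multiply numerator and denominator by the conjugate √(11 - 4h) + √11.
The numerator becomes (11 - 4h) − 11 = -4h, so the expression simplifies to -4/(√(11 - 4h) + √11).
Letting h → 0 gives -4/(2√11) = -2*√(11)/11.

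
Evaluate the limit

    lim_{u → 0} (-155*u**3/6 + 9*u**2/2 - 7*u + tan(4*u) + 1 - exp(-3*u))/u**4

Substitution gives 0/0 (the numerator vanishes to order 4).
Expand each term to order u^4: the coefficient of u^4 in tan(4u) is 0 and in −e^(-3u) is -27/8.
Lower-order terms cancel with the polynomial part, so the numerator is (-27/8)·u^4 + o(u^4), and the limit is (-27/8)/(1) = -27/8.

-27/8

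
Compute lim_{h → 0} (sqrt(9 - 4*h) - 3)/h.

-2/3

A 0/0 form; rationalise with √(9 - 4h) + √9. This collapses the numerator to -4h, leaving -4/(√(9 - 4h) + √9) → -4/(2√9) = -2/3.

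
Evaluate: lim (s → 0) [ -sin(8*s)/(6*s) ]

-4/3

Substitution gives 0/0.
Write it as (8/(-6))·sin(8s)/(8s); since sin(u)/u → 1, the limit is -4/3.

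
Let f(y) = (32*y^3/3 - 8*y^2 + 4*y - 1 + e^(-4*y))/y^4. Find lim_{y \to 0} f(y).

Direct substitution gives 0/0.
Apply L'Hôpital: lim (32*y^2 - 16*y + 4 - 4*e^(-4*y))/(4*y^3), still 0/0.
Apply L'Hôpital: lim (64*y - 16 + 16*e^(-4*y))/(12*y^2), still 0/0.
Apply L'Hôpital: lim (64 - 64*e^(-4*y))/(24*y), still 0/0.
After 4 applications of L'Hôpital's rule the quotient is (256*e^(-4*y))/(24); substituting y = 0 gives 32/3.

32/3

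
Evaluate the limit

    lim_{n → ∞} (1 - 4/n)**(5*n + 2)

The base → 1 and the exponent → ∞: a 1^∞ form.
Take logarithms: (5n + 2)·ln(1 - 4/n). Since ln(1+u) ~ u for small u, this behaves like (5n)·(-4/n) → -20.
So the limit is e^(-20).

e^(-20)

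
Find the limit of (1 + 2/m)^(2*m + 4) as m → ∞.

Let L be the limit and take ln: ln L = lim (2m + 4)·ln(1 + 2/m) = lim (2m + 4)·(2/m + O(1/m²)) = 4.
Hence L = e^(4).

e^(4)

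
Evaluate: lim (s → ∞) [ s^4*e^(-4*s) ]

Write as s^4/e^{4s}, an ∞/∞ form.
Exponential growth dominates any polynomial, so repeated L'Hôpital (or the standard result) gives 0.

0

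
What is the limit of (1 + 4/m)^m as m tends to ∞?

e^(4)

The base → 1 and the exponent → ∞: a 1^∞ form.
Take logarithms: (m)·ln(1 + 4/m). Since ln(1+u) ~ u for small u, this behaves like (m)·(4/m) → 4.
So the limit is e^(4).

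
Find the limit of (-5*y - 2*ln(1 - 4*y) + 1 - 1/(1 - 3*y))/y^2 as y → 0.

Substitution gives 0/0; apply L'Hôpital's rule 2 times.
After differentiating numerator and denominator 2 times the quotient is (32/(4*y - 1)^2 + 18/(3*y - 1)^3)/(2); at y = 0 this is 7.

7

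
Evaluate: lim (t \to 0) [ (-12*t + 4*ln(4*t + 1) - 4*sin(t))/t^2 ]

Substitution gives 0/0; apply L'Hôpital's rule 2 times.
After differentiating numerator and denominator 2 times the quotient is (4*sin(t) - 64/(4*t + 1)^2)/(2); at t = 0 this is -32.

-32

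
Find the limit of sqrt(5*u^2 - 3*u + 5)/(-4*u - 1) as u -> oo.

-√(5)/4

For large |u|, √(5*u^2 - 3*u + 5) ≈ √5·|u| and the denominator ≈ -4u.
Since u → +∞, |u| = u, giving √5/(-4) = -√(5)/4.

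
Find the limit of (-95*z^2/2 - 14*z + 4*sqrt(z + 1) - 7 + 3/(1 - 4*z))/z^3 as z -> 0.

Substitution gives 0/0 (the numerator vanishes to order 3).
Expand each term to order z^3: the coefficient of z^3 in 3·1/(1 - 4z) is 192 and in 4·√(1 + z) is 1/4.
Lower-order terms cancel with the polynomial part, so the numerator is (769/4)·z^3 + o(z^3), and the limit is (769/4)/(1) = 769/4.

769/4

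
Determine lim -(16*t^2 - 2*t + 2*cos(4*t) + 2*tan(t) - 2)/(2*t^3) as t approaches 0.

-1/3

Substitution gives 0/0; apply L'Hôpital's rule 3 times.
After differentiating numerator and denominator 3 times the quotient is (128*sin(4*t) + 12*tan(t)^4 + 16*tan(t)^2 + 4)/(-12); at t = 0 this is -1/3.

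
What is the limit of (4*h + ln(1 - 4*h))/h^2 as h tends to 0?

-8

Direct substitution gives 0/0.
Apply L'Hôpital: lim (4 - 4/(1 - 4*h))/(2*h), still 0/0.
After 2 applications of L'Hôpital's rule the quotient is (-16/(1 - 4*h)^2)/(2); substituting h = 0 gives -8.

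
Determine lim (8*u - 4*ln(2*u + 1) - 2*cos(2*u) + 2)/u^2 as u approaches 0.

12

Substitution gives 0/0 (the numerator vanishes to order 2).
Expand each term to order u^2: the coefficient of u^2 in -4·ln(1 + 2u) is 8 and in -2·cos(2u) is 4.
Lower-order terms cancel with the polynomial part, so the numerator is (12)·u^2 + o(u^2), and the limit is (12)/(1) = 12.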